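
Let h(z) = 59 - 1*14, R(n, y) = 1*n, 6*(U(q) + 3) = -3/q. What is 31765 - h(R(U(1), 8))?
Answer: 31720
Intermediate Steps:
U(q) = -3 - 1/(2*q) (U(q) = -3 + (-3/q)/6 = -3 - 1/(2*q))
R(n, y) = n
h(z) = 45 (h(z) = 59 - 14 = 45)
31765 - h(R(U(1), 8)) = 31765 - 1*45 = 31765 - 45 = 31720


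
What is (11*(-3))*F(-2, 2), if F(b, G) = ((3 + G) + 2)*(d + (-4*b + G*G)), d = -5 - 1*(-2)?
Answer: -2079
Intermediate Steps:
d = -3 (d = -5 + 2 = -3)
F(b, G) = (5 + G)*(-3 + G**2 - 4*b) (F(b, G) = ((3 + G) + 2)*(-3 + (-4*b + G*G)) = (5 + G)*(-3 + (-4*b + G**2)) = (5 + G)*(-3 + (G**2 - 4*b)) = (5 + G)*(-3 + G**2 - 4*b))
(11*(-3))*F(-2, 2) = (11*(-3))*(-15 + 2**3 - 20*(-2) - 3*2 + 5*2**2 - 4*2*(-2)) = -33*(-15 + 8 + 40 - 6 + 5*4 + 16) = -33*(-15 + 8 + 40 - 6 + 20 + 16) = -33*63 = -2079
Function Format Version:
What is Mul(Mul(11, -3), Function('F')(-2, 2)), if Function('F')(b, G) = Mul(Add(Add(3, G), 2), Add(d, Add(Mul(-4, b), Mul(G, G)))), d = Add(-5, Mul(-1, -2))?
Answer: -2079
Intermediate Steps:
d = -3 (d = Add(-5, 2) = -3)
Function('F')(b, G) = Mul(Add(5, G), Add(-3, Pow(G, 2), Mul(-4, b))) (Function('F')(b, G) = Mul(Add(Add(3, G), 2), Add(-3, Add(Mul(-4, b), Mul(G, G)))) = Mul(Add(5, G), Add(-3, Add(Mul(-4, b), Pow(G, 2)))) = Mul(Add(5, G), Add(-3, Add(Pow(G, 2), Mul(-4, b)))) = Mul(Add(5, G), Add(-3, Pow(G, 2), Mul(-4, b))))
Mul(Mul(11, -3), Function('F')(-2, 2)) = Mul(Mul(11, -3), Add(-15, Pow(2, 3), Mul(-20, -2), Mul(-3, 2), Mul(5, Pow(2, 2)), Mul(-4, 2, -2))) = Mul(-33, Add(-15, 8, 40, -6, Mul(5, 4), 16)) = Mul(-33, Add(-15, 8, 40, -6, 20, 16)) = Mul(-33, 63) = -2079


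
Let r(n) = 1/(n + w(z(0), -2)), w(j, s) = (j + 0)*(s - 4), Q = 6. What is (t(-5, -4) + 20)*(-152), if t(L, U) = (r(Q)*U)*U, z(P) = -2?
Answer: -28576/9 ≈ -3175.1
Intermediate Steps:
w(j, s) = j*(-4 + s)
r(n) = 1/(12 + n) (r(n) = 1/(n - 2*(-4 - 2)) = 1/(n - 2*(-6)) = 1/(n + 12) = 1/(12 + n))
t(L, U) = U²/18 (t(L, U) = (U/(12 + 6))*U = (U/18)*U = U²/18)
(t(-5, -4) + 20)*(-152) = ((1/18)*(-4)² + 20)*(-152) = ((1/18)*16 + 20)*(-152) = (8/9 + 20)*(-152) = (188/9)*(-152) = -28576/9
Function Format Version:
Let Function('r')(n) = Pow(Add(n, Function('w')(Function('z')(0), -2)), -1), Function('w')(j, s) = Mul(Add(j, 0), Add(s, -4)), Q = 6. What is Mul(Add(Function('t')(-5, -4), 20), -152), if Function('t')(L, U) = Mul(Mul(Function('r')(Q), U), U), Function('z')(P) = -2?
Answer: Rational(-28576, 9) ≈ -3175.1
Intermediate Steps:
Function('w')(j, s) = Mul(j, Add(-4, s))
Function('r')(n) = Pow(Add(12, n), -1) (Function('r')(n) = Pow(Add(n, Mul(-2, Add(-4, -2))), -1) = Pow(Add(n, Mul(-2, -6)), -1) = Pow(Add(n, 12), -1) = Pow(Add(12, n), -1))
Function('t')(L, U) = Mul(Rational(1, 18), Pow(U, 2)) (Function('t')(L, U) = Mul(Mul(Pow(Add(12, 6), -1), U), U) = Mul(Mul(Pow(18, -1), U), U) = Mul(Mul(Rational(1, 18), U), U) = Mul(Rational(1, 18), Pow(U, 2)))
Mul(Add(Function('t')(-5, -4), 20), -152) = Mul(Add(Mul(Rational(1, 18), Pow(-4, 2)), 20), -152) = Mul(Add(Mul(Rational(1, 18), 16), 20), -152) = Mul(Add(Rational(8, 9), 20), -152) = Mul(Rational(188, 9), -152) = Rational(-28576, 9)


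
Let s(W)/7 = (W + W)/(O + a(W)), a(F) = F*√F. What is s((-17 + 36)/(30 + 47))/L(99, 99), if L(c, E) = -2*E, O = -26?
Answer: 1863862/2777485041 + 2527*√1463/30552335451 ≈ 0.00067422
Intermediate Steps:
a(F) = F^(3/2)
s(W) = 14*W/(-26 + W^(3/2)) (s(W) = 7*((W + W)/(-26 + W^(3/2))) = 7*((2*W)/(-26 + W^(3/2))) = 7*(2*W/(-26 + W^(3/2))) = 14*W/(-26 + W^(3/2)))
s((-17 + 36)/(30 + 47))/L(99, 99) = (14*((-17 + 36)/(30 + 47))/(-26 + ((-17 + 36)/(30 + 47))^(3/2)))/((-2*99)) = (14*(19/77)/(-26 + (19/77)^(3/2)))/(-198) = (14*(19*(1/77))/(-26 + (19*(1/77))^(3/2)))*(-1/198) = (14*(19/77)/(-26 + (19/77)^(3/2)))*(-1/198) = (14*(19/77)/(-26 + 19*√1463/5929))*(-1/198) = (38/(11*(-26 + 19*√1463/5929)))*(-1/198) = -19/(1089*(-26 + 19*√1463/5929))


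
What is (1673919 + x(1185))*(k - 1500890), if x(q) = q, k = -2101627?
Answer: -6034590636768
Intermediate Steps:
(1673919 + x(1185))*(k - 1500890) = (1673919 + 1185)*(-2101627 - 1500890) = 1675104*(-3602517) = -6034590636768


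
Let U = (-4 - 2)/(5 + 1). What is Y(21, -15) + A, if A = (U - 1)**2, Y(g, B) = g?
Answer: 25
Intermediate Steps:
U = -1 (U = -6/6 = -6*1/6 = -1)
A = 4 (A = (-1 - 1)**2 = (-2)**2 = 4)
Y(21, -15) + A = 21 + 4 = 25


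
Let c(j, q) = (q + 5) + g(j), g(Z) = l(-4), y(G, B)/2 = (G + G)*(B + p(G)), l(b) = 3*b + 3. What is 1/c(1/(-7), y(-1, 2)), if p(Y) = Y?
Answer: -⅛ ≈ -0.12500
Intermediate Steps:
l(b) = 3 + 3*b
y(G, B) = 4*G*(B + G) (y(G, B) = 2*((G + G)*(B + G)) = 2*((2*G)*(B + G)) = 2*(2*G*(B + G)) = 4*G*(B + G))
g(Z) = -9 (g(Z) = 3 + 3*(-4) = 3 - 12 = -9)
c(j, q) = -4 + q (c(j, q) = (q + 5) - 9 = (5 + q) - 9 = -4 + q)
1/c(1/(-7), y(-1, 2)) = 1/(-4 + 4*(-1)*(2 - 1)) = 1/(-4 + 4*(-1)*1) = 1/(-4 - 4) = 1/(-8) = -⅛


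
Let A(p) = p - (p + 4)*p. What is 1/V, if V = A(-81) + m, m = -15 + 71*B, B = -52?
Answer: -1/10025 ≈ -9.9751e-5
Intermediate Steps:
m = -3707 (m = -15 + 71*(-52) = -15 - 3692 = -3707)
A(p) = p - p*(4 + p) (A(p) = p - (4 + p)*p = p - p*(4 + p))
V = -10025 (V = -1*(-81)*(3 - 81) - 3707 = -1*(-81)*(-78) - 3707 = -6318 - 3707 = -10025)
1/V = 1/(-10025) = -1/10025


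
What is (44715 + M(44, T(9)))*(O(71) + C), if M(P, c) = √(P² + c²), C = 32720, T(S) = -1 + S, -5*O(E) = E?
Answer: 1462439847 + 654116*√5 ≈ 1.4639e+9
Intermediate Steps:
O(E) = -E/5
(44715 + M(44, T(9)))*(O(71) + C) = (44715 + √(44² + (-1 + 9)²))*(-⅕*71 + 32720) = (44715 + √(1936 + 8²))*(-71/5 + 32720) = (44715 + √(1936 + 64))*(163529/5) = (44715 + √2000)*(163529/5) = (44715 + 20*√5)*(163529/5) = 1462439847 + 654116*√5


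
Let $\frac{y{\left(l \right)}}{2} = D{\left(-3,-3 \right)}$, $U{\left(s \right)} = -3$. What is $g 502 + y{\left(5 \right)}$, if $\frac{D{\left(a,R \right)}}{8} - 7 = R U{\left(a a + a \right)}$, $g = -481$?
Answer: $-241206$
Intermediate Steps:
$D{\left(a,R \right)} = 56 - 24 R$ ($D{\left(a,R \right)} = 56 + 8 R \left(-3\right) = 56 + 8 \left(- 3 R\right) = 56 - 24 R$)
$y{\left(l \right)} = 256$ ($y{\left(l \right)} = 2 \left(56 - -72\right) = 2 \left(56 + 72\right) = 2 \cdot 128 = 256$)
$g 502 + y{\left(5 \right)} = \left(-481\right) 502 + 256 = -241462 + 256 = -241206$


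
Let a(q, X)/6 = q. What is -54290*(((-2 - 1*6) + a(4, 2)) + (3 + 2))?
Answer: -1140090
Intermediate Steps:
a(q, X) = 6*q
-54290*(((-2 - 1*6) + a(4, 2)) + (3 + 2)) = -54290*(((-2 - 1*6) + 6*4) + (3 + 2)) = -54290*(((-2 - 6) + 24) + 5) = -54290*((-8 + 24) + 5) = -54290*(16 + 5) = -54290*21 = -1140090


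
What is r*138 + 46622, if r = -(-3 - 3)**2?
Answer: 41654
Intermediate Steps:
r = -36 (r = -1*(-6)**2 = -1*36 = -36)
r*138 + 46622 = -36*138 + 46622 = -4968 + 46622 = 41654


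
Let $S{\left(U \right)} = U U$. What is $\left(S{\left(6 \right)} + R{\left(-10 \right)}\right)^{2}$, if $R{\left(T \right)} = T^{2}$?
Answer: $18496$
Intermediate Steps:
$S{\left(U \right)} = U^{2}$
$\left(S{\left(6 \right)} + R{\left(-10 \right)}\right)^{2} = \left(6^{2} + \left(-10\right)^{2}\right)^{2} = \left(36 + 100\right)^{2} = 136^{2} = 18496$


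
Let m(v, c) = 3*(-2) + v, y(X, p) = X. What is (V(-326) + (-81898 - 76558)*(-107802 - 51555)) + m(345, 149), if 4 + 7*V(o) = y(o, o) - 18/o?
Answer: 4115924912670/163 ≈ 2.5251e+10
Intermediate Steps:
m(v, c) = -6 + v
V(o) = -4/7 - 18/(7*o) + o/7 (V(o) = -4/7 + (o - 18/o)/7 = -4/7 + (-18/(7*o) + o/7) = -4/7 - 18/(7*o) + o/7)
(V(-326) + (-81898 - 76558)*(-107802 - 51555)) + m(345, 149) = ((⅐)*(-18 - 326*(-4 - 326))/(-326) + (-81898 - 76558)*(-107802 - 51555)) + (-6 + 345) = ((⅐)*(-1/326)*(-18 - 326*(-330)) - 158456*(-159357)) + 339 = ((⅐)*(-1/326)*(-18 + 107580) + 25251072792) + 339 = ((⅐)*(-1/326)*107562 + 25251072792) + 339 = (-7683/163 + 25251072792) + 339 = 4115924857413/163 + 339 = 4115924912670/163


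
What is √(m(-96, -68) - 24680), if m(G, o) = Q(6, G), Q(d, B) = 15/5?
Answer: I*√24677 ≈ 157.09*I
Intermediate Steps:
Q(d, B) = 3 (Q(d, B) = 15*(⅕) = 3)
m(G, o) = 3
√(m(-96, -68) - 24680) = √(3 - 24680) = √(-24677) = I*√24677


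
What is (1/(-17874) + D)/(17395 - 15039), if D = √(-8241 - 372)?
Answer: -1/42111144 + 3*I*√957/2356 ≈ -2.3747e-8 + 0.039391*I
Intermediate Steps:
D = 3*I*√957 (D = √(-8613) = 3*I*√957 ≈ 92.806*I)
(1/(-17874) + D)/(17395 - 15039) = (1/(-17874) + 3*I*√957)/(17395 - 15039) = (-1/17874 + 3*I*√957)/2356 = (-1/17874 + 3*I*√957)*(1/2356) = -1/42111144 + 3*I*√957/2356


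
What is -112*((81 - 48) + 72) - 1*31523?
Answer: -43283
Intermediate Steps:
-112*((81 - 48) + 72) - 1*31523 = -112*(33 + 72) - 31523 = -112*105 - 31523 = -11760 - 31523 = -43283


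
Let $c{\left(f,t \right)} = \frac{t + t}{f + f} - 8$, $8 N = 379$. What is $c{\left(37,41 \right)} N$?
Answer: $- \frac{96645}{296} \approx -326.5$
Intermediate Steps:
$N = \frac{379}{8}$ ($N = \frac{1}{8} \cdot 379 = \frac{379}{8} \approx 47.375$)
$c{\left(f,t \right)} = -8 + \frac{t}{f}$ ($c{\left(f,t \right)} = \frac{2 t}{2 f} - 8 = 2 t \frac{1}{2 f} - 8 = \frac{t}{f} - 8 = -8 + \frac{t}{f}$)
$c{\left(37,41 \right)} N = \left(-8 + \frac{41}{37}\right) \frac{379}{8} = \left(- \frac{255}{37}\right) \frac{379}{8} = - \frac{96645}{296}$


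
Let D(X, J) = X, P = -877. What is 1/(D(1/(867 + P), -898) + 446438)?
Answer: 10/4464379 ≈ 2.2400e-6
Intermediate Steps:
1/(D(1/(867 + P), -898) + 446438) = 1/(1/(867 - 877) + 446438) = 1/(1/(-10) + 446438) = 1/(-⅒ + 446438) = 1/(4464379/10) = 10/4464379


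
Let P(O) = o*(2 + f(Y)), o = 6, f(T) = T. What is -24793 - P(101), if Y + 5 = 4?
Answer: -24799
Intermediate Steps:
Y = -1 (Y = -5 + 4 = -1)
P(O) = 6 (P(O) = 6*(2 - 1) = 6*1 = 6)
-24793 - P(101) = -24793 - 1*6 = -24793 - 6 = -24799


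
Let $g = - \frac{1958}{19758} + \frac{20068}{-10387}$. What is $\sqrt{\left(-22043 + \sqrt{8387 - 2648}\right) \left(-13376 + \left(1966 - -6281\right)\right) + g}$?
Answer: $\frac{\sqrt{150289836758364360018 - 6818030189101521 \sqrt{5739}}}{1152957} \approx 10615.0$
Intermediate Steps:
$g = - \frac{2341805}{1152957}$ ($g = \left(-1958\right) \frac{1}{19758} + 20068 \left(- \frac{1}{10387}\right) = - \frac{11}{111} - \frac{20068}{10387} = - \frac{2341805}{1152957} \approx -2.0311$)
$\sqrt{\left(-22043 + \sqrt{8387 - 2648}\right) \left(-13376 + \left(1966 - -6281\right)\right) + g} = \sqrt{\left(-22043 + \sqrt{8387 - 2648}\right) \left(-13376 + \left(1966 - -6281\right)\right) - \frac{2341805}{1152957}} = \sqrt{\left(-22043 + \sqrt{5739}\right) \left(-13376 + \left(1966 + 6281\right)\right) - \frac{2341805}{1152957}} = \sqrt{\left(-22043 + \sqrt{5739}\right) \left(-13376 + 8247\right) - \frac{2341805}{1152957}} = \sqrt{\left(-22043 + \sqrt{5739}\right) \left(-5129\right) - \frac{2341805}{1152957}} = \sqrt{\left(113058547 - 5129 \sqrt{5739}\right) - \frac{2341805}{1152957}} = \sqrt{\frac{130351640831674}{1152957} - 5129 \sqrt{5739}}$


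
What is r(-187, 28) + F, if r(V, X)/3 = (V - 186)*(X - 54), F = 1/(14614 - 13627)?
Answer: 28715779/987 ≈ 29094.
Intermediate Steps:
F = 1/987 ≈ 0.0010132
r(V, X) = 3*(-186 + V)*(-54 + X) (r(V, X) = 3*((V - 186)*(X - 54)) = 3*((-186 + V)*(-54 + X)) = 3*(-186 + V)*(-54 + X))
r(-187, 28) + F = (30132 - 558*28 - 162*(-187) + 3*(-187)*28) + 1/987 = (30132 - 15624 + 30294 - 15708) + 1/987 = 29094 + 1/987 = 28715779/987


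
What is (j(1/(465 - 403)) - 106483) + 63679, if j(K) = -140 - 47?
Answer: -42991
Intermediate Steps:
j(K) = -187
(j(1/(465 - 403)) - 106483) + 63679 = (-187 - 106483) + 63679 = -106670 + 63679 = -42991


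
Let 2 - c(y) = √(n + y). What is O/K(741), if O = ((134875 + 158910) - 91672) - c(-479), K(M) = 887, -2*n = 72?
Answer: 202111/887 + I*√515/887 ≈ 227.86 + 0.025585*I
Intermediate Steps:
n = -36 (n = -½*72 = -36)
c(y) = 2 - √(-36 + y)
O = 202111 + I*√515 (O = ((134875 + 158910) - 91672) - (2 - √(-36 - 479)) = (293785 - 91672) - (2 - √(-515)) = 202113 - (2 - I*√515) = 202113 + (-2 + I*√515) = 202111 + I*√515 ≈ 2.0211e+5 + 22.694*I)
O/K(741) = (202111 + I*√515)/887 = (202111 + I*√515)*(1/887) = 202111/887 + I*√515/887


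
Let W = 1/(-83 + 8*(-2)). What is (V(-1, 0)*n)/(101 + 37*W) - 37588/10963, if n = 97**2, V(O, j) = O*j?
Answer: -37588/10963 ≈ -3.4286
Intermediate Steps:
n = 9409
W = -1/99 (W = 1/(-83 - 16) = 1/(-99) = -1/99 ≈ -0.010101)
(V(-1, 0)*n)/(101 + 37*W) - 37588/10963 = (-1*0*9409)/(101 + 37*(-1/99)) - 37588/10963 = (0*9409)/(101 - 37/99) - 37588*1/10963 = 0/(9962/99) - 37588/10963 = 0*(99/9962) - 37588/10963 = 0 - 37588/10963 = -37588/10963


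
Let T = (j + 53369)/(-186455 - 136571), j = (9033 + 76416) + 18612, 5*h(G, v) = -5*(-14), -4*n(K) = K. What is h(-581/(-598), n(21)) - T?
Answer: 2339897/161513 ≈ 14.487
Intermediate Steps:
n(K) = -K/4
h(G, v) = 14 (h(G, v) = (-5*(-14))/5 = (⅕)*70 = 14)
j = 104061 (j = 85449 + 18612 = 104061)
T = -78715/161513 (T = (104061 + 53369)/(-186455 - 136571) = 157430/(-323026) = 157430*(-1/323026) = -78715/161513 ≈ -0.48736)
h(-581/(-598), n(21)) - T = 14 - 1*(-78715/161513) = 14 + 78715/161513 = 2339897/161513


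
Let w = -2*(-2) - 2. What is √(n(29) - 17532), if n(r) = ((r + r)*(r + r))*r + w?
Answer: √80026 ≈ 282.89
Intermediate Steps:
w = 2 (w = 4 - 2 = 2)
n(r) = 2 + 4*r³ (n(r) = ((r + r)*(r + r))*r + 2 = ((2*r)*(2*r))*r + 2 = (4*r²)*r + 2 = 4*r³ + 2 = 2 + 4*r³)
√(n(29) - 17532) = √((2 + 4*29³) - 17532) = √((2 + 4*24389) - 17532) = √((2 + 97556) - 17532) = √(97558 - 17532) = √80026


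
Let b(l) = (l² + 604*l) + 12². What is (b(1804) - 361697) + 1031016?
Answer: 5013495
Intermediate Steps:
b(l) = 144 + l² + 604*l (b(l) = (l² + 604*l) + 144 = 144 + l² + 604*l)
(b(1804) - 361697) + 1031016 = ((144 + 1804² + 604*1804) - 361697) + 1031016 = ((144 + 3254416 + 1089616) - 361697) + 1031016 = (4344176 - 361697) + 1031016 = 3982479 + 1031016 = 5013495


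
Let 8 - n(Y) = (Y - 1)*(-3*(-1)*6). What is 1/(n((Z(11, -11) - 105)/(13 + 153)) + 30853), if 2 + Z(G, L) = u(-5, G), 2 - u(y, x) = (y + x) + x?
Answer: 83/2564055 ≈ 3.2371e-5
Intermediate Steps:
u(y, x) = 2 - y - 2*x (u(y, x) = 2 - ((y + x) + x) = 2 - ((x + y) + x) = 2 - (y + 2*x) = 2 + (-y - 2*x) = 2 - y - 2*x)
Z(G, L) = 5 - 2*G (Z(G, L) = -2 + (2 - 1*(-5) - 2*G) = -2 + (2 + 5 - 2*G) = -2 + (7 - 2*G) = 5 - 2*G)
n(Y) = 26 - 18*Y (n(Y) = 8 - (Y - 1)*-3*(-1)*6 = 8 - (-1 + Y)*3*6 = 8 - (-1 + Y)*18 = 8 - (-18 + 18*Y) = 8 + (18 - 18*Y) = 26 - 18*Y)
1/(n((Z(11, -11) - 105)/(13 + 153)) + 30853) = 1/((26 - 18*((5 - 2*11) - 105)/(13 + 153)) + 30853) = 1/((26 - 18*((5 - 22) - 105)/166) + 30853) = 1/((26 - 18*(-17 - 105)/166) + 30853) = 1/((26 - (-2196)/166) + 30853) = 1/((26 - 18*(-61/83)) + 30853) = 1/((26 + 1098/83) + 30853) = 1/(3256/83 + 30853) = 1/(2564055/83) = 83/2564055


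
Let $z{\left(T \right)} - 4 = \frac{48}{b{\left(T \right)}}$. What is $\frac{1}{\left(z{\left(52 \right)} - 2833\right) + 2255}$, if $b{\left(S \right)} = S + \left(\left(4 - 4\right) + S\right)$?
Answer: $- \frac{13}{7456} \approx -0.0017436$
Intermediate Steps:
$b{\left(S \right)} = 2 S$ ($b{\left(S \right)} = S + \left(0 + S\right) = S + S = 2 S$)
$z{\left(T \right)} = 4 + \frac{24}{T}$ ($z{\left(T \right)} = 4 + \frac{48}{2 T} = 4 + 48 \frac{1}{2 T} = 4 + \frac{24}{T}$)
$\frac{1}{\left(z{\left(52 \right)} - 2833\right) + 2255} = \frac{1}{\left(\left(4 + \frac{24}{52}\right) - 2833\right) + 2255} = \frac{1}{\left(\left(4 + 24 \cdot \frac{1}{52}\right) - 2833\right) + 2255} = \frac{1}{\left(\left(4 + \frac{6}{13}\right) - 2833\right) + 2255} = \frac{1}{\left(\frac{58}{13} - 2833\right) + 2255} = \frac{1}{- \frac{36771}{13} + 2255} = \frac{1}{- \frac{7456}{13}} = - \frac{13}{7456}$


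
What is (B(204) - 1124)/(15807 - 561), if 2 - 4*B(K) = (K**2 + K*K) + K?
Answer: -4885/3388 ≈ -1.4419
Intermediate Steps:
B(K) = 1/2 - K**2/2 - K/4 (B(K) = 1/2 - ((K**2 + K*K) + K)/4 = 1/2 - ((K**2 + K**2) + K)/4 = 1/2 - (2*K**2 + K)/4 = 1/2 - (K + 2*K**2)/4 = 1/2 + (-K**2/2 - K/4) = 1/2 - K**2/2 - K/4)
(B(204) - 1124)/(15807 - 561) = ((1/2 - 1/2*204**2 - 1/4*204) - 1124)/(15807 - 561) = ((1/2 - 1/2*41616 - 51) - 1124)/15246 = ((1/2 - 20808 - 51) - 1124)*(1/15246) = (-41717/2 - 1124)*(1/15246) = -43965/2*1/15246 = -4885/3388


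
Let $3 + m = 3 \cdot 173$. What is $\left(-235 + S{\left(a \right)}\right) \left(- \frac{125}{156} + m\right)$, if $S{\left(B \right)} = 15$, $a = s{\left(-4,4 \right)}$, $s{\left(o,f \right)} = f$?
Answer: $- \frac{4420405}{39} \approx -1.1334 \cdot 10^{5}$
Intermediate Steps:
$a = 4$
$m = 516$ ($m = -3 + 3 \cdot 173 = -3 + 519 = 516$)
$\left(-235 + S{\left(a \right)}\right) \left(- \frac{125}{156} + m\right) = \left(-235 + 15\right) \left(- \frac{125}{156} + 516\right) = - 220 \left(\left(-125\right) \frac{1}{156} + 516\right) = - 220 \left(- \frac{125}{156} + 516\right) = \left(-220\right) \frac{80371}{156} = - \frac{4420405}{39}$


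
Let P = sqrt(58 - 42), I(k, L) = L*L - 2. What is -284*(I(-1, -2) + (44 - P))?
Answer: -11928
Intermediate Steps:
I(k, L) = -2 + L**2 (I(k, L) = L**2 - 2 = -2 + L**2)
P = 4 (P = sqrt(16) = 4)
-284*(I(-1, -2) + (44 - P)) = -284*((-2 + (-2)**2) + (44 - 1*4)) = -284*((-2 + 4) + (44 - 4)) = -284*(2 + 40) = -284*42 = -11928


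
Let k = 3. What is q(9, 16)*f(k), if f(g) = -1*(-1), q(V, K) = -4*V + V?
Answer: -27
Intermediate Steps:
q(V, K) = -3*V
f(g) = 1
q(9, 16)*f(k) = -3*9*1 = -27*1 = -27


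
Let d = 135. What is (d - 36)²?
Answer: 9801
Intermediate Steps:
(d - 36)² = (135 - 36)² = 99² = 9801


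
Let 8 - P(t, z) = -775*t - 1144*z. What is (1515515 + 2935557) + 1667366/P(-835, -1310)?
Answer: 9550917234138/2145757 ≈ 4.4511e+6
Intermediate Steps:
P(t, z) = 8 + 775*t + 1144*z (P(t, z) = 8 - (-775*t - 1144*z) = 8 - (-1144*z - 775*t) = 8 + (775*t + 1144*z) = 8 + 775*t + 1144*z)
(1515515 + 2935557) + 1667366/P(-835, -1310) = (1515515 + 2935557) + 1667366/(8 + 775*(-835) + 1144*(-1310)) = 4451072 + 1667366/(8 - 647125 - 1498640) = 4451072 + 1667366/(-2145757) = 4451072 + 1667366*(-1/2145757) = 4451072 - 1667366/2145757 = 9550917234138/2145757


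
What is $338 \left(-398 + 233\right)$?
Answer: $-55770$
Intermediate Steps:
$338 \left(-398 + 233\right) = 338 \left(-165\right) = -55770$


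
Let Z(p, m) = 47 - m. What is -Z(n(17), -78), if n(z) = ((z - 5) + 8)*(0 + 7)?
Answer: -125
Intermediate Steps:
n(z) = 21 + 7*z (n(z) = ((-5 + z) + 8)*7 = (3 + z)*7 = 21 + 7*z)
-Z(n(17), -78) = -(47 - 1*(-78)) = -(47 + 78) = -1*125 = -125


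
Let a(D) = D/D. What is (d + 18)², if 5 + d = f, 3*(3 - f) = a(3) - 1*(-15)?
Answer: 1024/9 ≈ 113.78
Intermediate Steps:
a(D) = 1
f = -7/3 (f = 3 - (1 - 1*(-15))/3 = 3 - (1 + 15)/3 = 3 - ⅓*16 = 3 - 16/3 = -7/3 ≈ -2.3333)
d = -22/3 (d = -5 - 7/3 = -22/3 ≈ -7.3333)
(d + 18)² = (-22/3 + 18)² = (32/3)² = 1024/9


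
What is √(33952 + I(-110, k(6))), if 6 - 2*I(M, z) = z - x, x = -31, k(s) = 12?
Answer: √135734/2 ≈ 184.21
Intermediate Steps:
I(M, z) = -25/2 - z/2 (I(M, z) = 3 - (z - 1*(-31))/2 = 3 - (z + 31)/2 = 3 - (31 + z)/2 = 3 + (-31/2 - z/2) = -25/2 - z/2)
√(33952 + I(-110, k(6))) = √(33952 + (-25/2 - ½*12)) = √(33952 + (-25/2 - 6)) = √(33952 - 37/2) = √(67867/2) = √135734/2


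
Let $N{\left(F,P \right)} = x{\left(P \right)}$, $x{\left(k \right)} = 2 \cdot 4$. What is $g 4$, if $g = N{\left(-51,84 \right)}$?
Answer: $32$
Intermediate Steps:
$x{\left(k \right)} = 8$
$N{\left(F,P \right)} = 8$
$g = 8$
$g 4 = 8 \cdot 4 = 32$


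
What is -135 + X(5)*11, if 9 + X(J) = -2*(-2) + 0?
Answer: -190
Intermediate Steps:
X(J) = -5 (X(J) = -9 + (-2*(-2) + 0) = -9 + (4 + 0) = -9 + 4 = -5)
-135 + X(5)*11 = -135 - 5*11 = -135 - 55 = -190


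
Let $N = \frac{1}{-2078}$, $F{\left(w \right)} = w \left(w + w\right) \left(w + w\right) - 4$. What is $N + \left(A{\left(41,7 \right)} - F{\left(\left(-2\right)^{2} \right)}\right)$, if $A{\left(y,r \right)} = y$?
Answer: $- \frac{438459}{2078} \approx -211.0$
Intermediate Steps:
$F{\left(w \right)} = -4 + 4 w^{3}$ ($F{\left(w \right)} = w 2 w 2 w - 4 = w 4 w^{2} - 4 = 4 w^{3} - 4 = -4 + 4 w^{3}$)
$N = - \frac{1}{2078} \approx -0.00048123$
$N + \left(A{\left(41,7 \right)} - F{\left(\left(-2\right)^{2} \right)}\right) = - \frac{1}{2078} + \left(41 - \left(-4 + 4 \left(\left(-2\right)^{2}\right)^{3}\right)\right) = - \frac{1}{2078} + \left(41 - \left(-4 + 4 \cdot 4^{3}\right)\right) = - \frac{1}{2078} + \left(41 - \left(-4 + 4 \cdot 64\right)\right) = - \frac{1}{2078} + \left(41 - \left(-4 + 256\right)\right) = - \frac{1}{2078} + \left(41 - 252\right) = - \frac{1}{2078} - 211 = - \frac{438459}{2078}$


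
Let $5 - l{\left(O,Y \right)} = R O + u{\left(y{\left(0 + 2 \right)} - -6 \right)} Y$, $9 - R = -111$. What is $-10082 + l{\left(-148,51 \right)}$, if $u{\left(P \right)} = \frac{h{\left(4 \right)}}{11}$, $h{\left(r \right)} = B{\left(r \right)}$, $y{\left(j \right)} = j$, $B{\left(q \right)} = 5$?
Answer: $\frac{84258}{11} \approx 7659.8$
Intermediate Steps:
$h{\left(r \right)} = 5$
$u{\left(P \right)} = \frac{5}{11}$
$R = 120$ ($R = 9 - -111 = 9 + 111 = 120$)
$l{\left(O,Y \right)} = 5 - 120 O - \frac{5 Y}{11}$ ($l{\left(O,Y \right)} = 5 - \left(120 O + \frac{5 Y}{11}\right) = 5 - 120 O - \frac{5 Y}{11}$)
$-10082 + l{\left(-148,51 \right)} = -10082 - - \frac{195160}{11} = -10082 + \left(5 + 17760 - \frac{255}{11}\right) = -10082 + \frac{195160}{11} = \frac{84258}{11}$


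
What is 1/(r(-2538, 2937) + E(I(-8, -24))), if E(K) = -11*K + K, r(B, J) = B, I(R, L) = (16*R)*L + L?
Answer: -1/33018 ≈ -3.0287e-5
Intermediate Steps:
I(R, L) = L + 16*L*R (I(R, L) = 16*L*R + L = L + 16*L*R)
E(K) = -10*K
1/(r(-2538, 2937) + E(I(-8, -24))) = 1/(-2538 - (-240)*(1 + 16*(-8))) = 1/(-2538 - (-240)*(1 - 128)) = 1/(-2538 - (-240)*(-127)) = 1/(-2538 - 10*3048) = 1/(-2538 - 30480) = 1/(-33018) = -1/33018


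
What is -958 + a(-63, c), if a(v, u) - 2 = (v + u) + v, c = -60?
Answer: -1142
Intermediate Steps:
a(v, u) = 2 + u + 2*v (a(v, u) = 2 + ((v + u) + v) = 2 + ((u + v) + v) = 2 + (u + 2*v) = 2 + u + 2*v)
-958 + a(-63, c) = -958 + (2 - 60 + 2*(-63)) = -958 + (2 - 60 - 126) = -958 - 184 = -1142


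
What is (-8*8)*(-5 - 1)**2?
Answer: -2304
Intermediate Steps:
(-8*8)*(-5 - 1)**2 = -64*(-6)**2 = -64*36 = -2304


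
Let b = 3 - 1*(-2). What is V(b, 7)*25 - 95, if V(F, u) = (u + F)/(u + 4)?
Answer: -745/11 ≈ -67.727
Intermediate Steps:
b = 5 (b = 3 + 2 = 5)
V(F, u) = (F + u)/(4 + u)
V(b, 7)*25 - 95 = ((5 + 7)/(4 + 7))*25 - 95 = (12/11)*25 - 95 = 300/11 - 95 = -745/11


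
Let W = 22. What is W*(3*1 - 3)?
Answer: 0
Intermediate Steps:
W*(3*1 - 3) = 22*(3*1 - 3) = 22*(3 - 3) = 22*0 = 0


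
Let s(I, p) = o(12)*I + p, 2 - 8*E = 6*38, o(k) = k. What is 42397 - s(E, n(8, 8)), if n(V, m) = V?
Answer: 42728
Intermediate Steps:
E = -113/4 (E = ¼ - 3*38/4 = ¼ - ⅛*228 = ¼ - 57/2 = -113/4 ≈ -28.250)
s(I, p) = p + 12*I (s(I, p) = 12*I + p = p + 12*I)
42397 - s(E, n(8, 8)) = 42397 - (8 + 12*(-113/4)) = 42397 - (8 - 339) = 42397 - 1*(-331) = 42397 + 331 = 42728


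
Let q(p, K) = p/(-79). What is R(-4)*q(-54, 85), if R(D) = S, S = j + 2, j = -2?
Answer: 0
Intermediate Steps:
S = 0 (S = -2 + 2 = 0)
q(p, K) = -p/79 (q(p, K) = p*(-1/79) = -p/79)
R(D) = 0
R(-4)*q(-54, 85) = 0*(-1/79*(-54)) = 0*(54/79) = 0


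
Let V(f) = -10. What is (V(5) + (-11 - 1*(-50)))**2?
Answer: 841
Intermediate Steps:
(V(5) + (-11 - 1*(-50)))**2 = (-10 + (-11 - 1*(-50)))**2 = (-10 + (-11 + 50))**2 = (-10 + 39)**2 = 29**2 = 841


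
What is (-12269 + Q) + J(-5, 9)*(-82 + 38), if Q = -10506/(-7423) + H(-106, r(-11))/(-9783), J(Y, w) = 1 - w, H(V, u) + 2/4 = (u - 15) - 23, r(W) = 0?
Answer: -1730600095339/145238418 ≈ -11916.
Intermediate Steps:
H(V, u) = -77/2 + u (H(V, u) = -1/2 + ((u - 15) - 23) = -1/2 + ((-15 + u) - 23) = -1/2 + (-38 + u) = -77/2 + u)
Q = 206131967/145238418 (Q = -10506/(-7423) + (-77/2 + 0)/(-9783) = -10506*(-1/7423) - 77/2*(-1/9783) = 10506/7423 + 77/19566 = 206131967/145238418 ≈ 1.4193)
(-12269 + Q) + J(-5, 9)*(-82 + 38) = (-12269 + 206131967/145238418) + (1 - 1*9)*(-82 + 38) = -1781724018475/145238418 + (1 - 9)*(-44) = -1781724018475/145238418 - 8*(-44) = -1781724018475/145238418 + 352 = -1730600095339/145238418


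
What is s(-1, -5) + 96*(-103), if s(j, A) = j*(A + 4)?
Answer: -9887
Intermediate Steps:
s(j, A) = j*(4 + A)
s(-1, -5) + 96*(-103) = -(4 - 5) + 96*(-103) = -1*(-1) - 9888 = 1 - 9888 = -9887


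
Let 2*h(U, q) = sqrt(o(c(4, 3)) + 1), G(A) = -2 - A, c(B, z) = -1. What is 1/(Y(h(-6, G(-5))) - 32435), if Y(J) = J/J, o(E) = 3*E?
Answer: -1/32434 ≈ -3.0832e-5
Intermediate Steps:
h(U, q) = I*sqrt(2)/2 (h(U, q) = sqrt(3*(-1) + 1)/2 = sqrt(-3 + 1)/2 = sqrt(-2)/2 = (I*sqrt(2))/2 = I*sqrt(2)/2)
Y(J) = 1
1/(Y(h(-6, G(-5))) - 32435) = 1/(1 - 32435) = 1/(-32434) = -1/32434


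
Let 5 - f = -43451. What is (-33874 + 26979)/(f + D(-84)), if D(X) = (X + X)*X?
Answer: -985/8224 ≈ -0.11977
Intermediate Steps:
f = 43456 (f = 5 - 1*(-43451) = 5 + 43451 = 43456)
D(X) = 2*X**2 (D(X) = (2*X)*X = 2*X**2)
(-33874 + 26979)/(f + D(-84)) = (-33874 + 26979)/(43456 + 2*(-84)**2) = -6895/(43456 + 2*7056) = -6895/(43456 + 14112) = -6895/57568 = -6895*1/57568 = -985/8224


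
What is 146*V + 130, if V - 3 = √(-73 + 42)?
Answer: 568 + 146*I*√31 ≈ 568.0 + 812.89*I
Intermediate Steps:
V = 3 + I*√31 (V = 3 + √(-73 + 42) = 3 + √(-31) = 3 + I*√31 ≈ 3.0 + 5.5678*I)
146*V + 130 = 146*(3 + I*√31) + 130 = (438 + 146*I*√31) + 130 = 568 + 146*I*√31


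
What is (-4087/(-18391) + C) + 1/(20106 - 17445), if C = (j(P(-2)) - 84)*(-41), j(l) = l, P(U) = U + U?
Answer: 176580825106/48938451 ≈ 3608.2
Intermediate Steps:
P(U) = 2*U
C = 3608 (C = (2*(-2) - 84)*(-41) = (-4 - 84)*(-41) = -88*(-41) = 3608)
(-4087/(-18391) + C) + 1/(20106 - 17445) = (-4087/(-18391) + 3608) + 1/(20106 - 17445) = (-4087*(-1/18391) + 3608) + 1/2661 = (4087/18391 + 3608) + 1/2661 = 66358815/18391 + 1/2661 = 176580825106/48938451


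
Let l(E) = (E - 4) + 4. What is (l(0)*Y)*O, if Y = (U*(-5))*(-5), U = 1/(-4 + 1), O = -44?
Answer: 0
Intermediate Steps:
l(E) = E (l(E) = (-4 + E) + 4 = E)
U = -⅓ (U = 1/(-3) = -⅓ ≈ -0.33333)
Y = -25/3 (Y = -⅓*(-5)*(-5) = (5/3)*(-5) = -25/3 ≈ -8.3333)
(l(0)*Y)*O = (0*(-25/3))*(-44) = 0*(-44) = 0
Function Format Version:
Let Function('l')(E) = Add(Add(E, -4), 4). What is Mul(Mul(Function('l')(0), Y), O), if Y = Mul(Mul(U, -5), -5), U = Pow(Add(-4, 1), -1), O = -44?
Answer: 0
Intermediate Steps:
Function('l')(E) = E (Function('l')(E) = Add(Add(-4, E), 4) = E)
U = Rational(-1, 3) (U = Pow(-3, -1) = Rational(-1, 3) ≈ -0.33333)
Y = Rational(-25, 3) (Y = Mul(Mul(Rational(-1, 3), -5), -5) = Mul(Rational(5, 3), -5) = Rational(-25, 3) ≈ -8.3333)
Mul(Mul(Function('l')(0), Y), O) = Mul(Mul(0, Rational(-25, 3)), -44) = Mul(0, -44) = 0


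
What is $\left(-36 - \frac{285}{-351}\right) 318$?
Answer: $- \frac{436402}{39} \approx -11190.0$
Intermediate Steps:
$\left(-36 - \frac{285}{-351}\right) 318 = \left(-36 - - \frac{95}{117}\right) 318 = \left(-36 + \frac{95}{117}\right) 318 = \left(- \frac{4117}{117}\right) 318 = - \frac{436402}{39}$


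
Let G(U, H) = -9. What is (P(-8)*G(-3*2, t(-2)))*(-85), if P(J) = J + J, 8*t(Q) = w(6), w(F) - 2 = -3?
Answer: -12240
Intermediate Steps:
w(F) = -1 (w(F) = 2 - 3 = -1)
t(Q) = -⅛ (t(Q) = (⅛)*(-1) = -⅛)
P(J) = 2*J
(P(-8)*G(-3*2, t(-2)))*(-85) = ((2*(-8))*(-9))*(-85) = -16*(-9)*(-85) = 144*(-85) = -12240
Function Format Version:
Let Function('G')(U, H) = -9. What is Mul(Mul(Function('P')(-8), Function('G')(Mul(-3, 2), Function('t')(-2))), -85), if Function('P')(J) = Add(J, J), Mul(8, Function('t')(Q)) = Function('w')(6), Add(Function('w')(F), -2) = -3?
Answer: -12240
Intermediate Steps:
Function('w')(F) = -1 (Function('w')(F) = Add(2, -3) = -1)
Function('t')(Q) = Rational(-1, 8) (Function('t')(Q) = Mul(Rational(1, 8), -1) = Rational(-1, 8))
Function('P')(J) = Mul(2, J)
Mul(Mul(Function('P')(-8), Function('G')(Mul(-3, 2), Function('t')(-2))), -85) = Mul(Mul(Mul(2, -8), -9), -85) = Mul(Mul(-16, -9), -85) = Mul(144, -85) = -12240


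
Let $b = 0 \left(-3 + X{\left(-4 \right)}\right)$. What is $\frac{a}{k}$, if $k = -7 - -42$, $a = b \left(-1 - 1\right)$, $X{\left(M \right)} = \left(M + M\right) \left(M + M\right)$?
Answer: $0$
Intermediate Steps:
$X{\left(M \right)} = 4 M^{2}$ ($X{\left(M \right)} = 2 M 2 M = 4 M^{2}$)
$b = 0$ ($b = 0 \left(-3 + 4 \left(-4\right)^{2}\right) = 0 \left(-3 + 4 \cdot 16\right) = 0 \left(-3 + 64\right) = 0 \cdot 61 = 0$)
$a = 0$ ($a = 0 \left(-1 - 1\right) = 0 \left(-2\right) = 0$)
$k = 35$ ($k = -7 + 42 = 35$)
$\frac{a}{k} = \frac{0}{35} = 0 \cdot \frac{1}{35} = 0$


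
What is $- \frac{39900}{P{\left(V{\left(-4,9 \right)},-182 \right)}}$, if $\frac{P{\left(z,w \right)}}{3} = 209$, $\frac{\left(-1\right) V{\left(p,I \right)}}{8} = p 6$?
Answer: $- \frac{700}{11} \approx -63.636$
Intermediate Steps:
$V{\left(p,I \right)} = - 48 p$ ($V{\left(p,I \right)} = - 8 p 6 = - 8 \cdot 6 p = - 48 p$)
$P{\left(z,w \right)} = 627$ ($P{\left(z,w \right)} = 3 \cdot 209 = 627$)
$- \frac{39900}{P{\left(V{\left(-4,9 \right)},-182 \right)}} = - \frac{39900}{627} = \left(-39900\right) \frac{1}{627} = - \frac{700}{11}$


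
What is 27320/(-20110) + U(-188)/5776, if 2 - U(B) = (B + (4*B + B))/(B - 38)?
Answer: -891911667/656277784 ≈ -1.3590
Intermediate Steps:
U(B) = 2 - 6*B/(-38 + B) (U(B) = 2 - (B + (4*B + B))/(B - 38) = 2 - (B + 5*B)/(-38 + B) = 2 - 6*B/(-38 + B))
27320/(-20110) + U(-188)/5776 = 27320/(-20110) + (4*(-19 - 1*(-188))/(-38 - 188))/5776 = 27320*(-1/20110) + (4*(-19 + 188)/(-226))*(1/5776) = -2732/2011 + (4*(-1/226)*169)*(1/5776) = -2732/2011 - 338/113*1/5776 = -2732/2011 - 169/326344 = -891911667/656277784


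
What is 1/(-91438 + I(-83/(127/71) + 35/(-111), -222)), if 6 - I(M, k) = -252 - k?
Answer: -1/91402 ≈ -1.0941e-5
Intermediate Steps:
I(M, k) = 258 + k (I(M, k) = 6 - (-252 - k) = 6 + (252 + k) = 258 + k)
1/(-91438 + I(-83/(127/71) + 35/(-111), -222)) = 1/(-91438 + (258 - 222)) = 1/(-91438 + 36) = 1/(-91402) = -1/91402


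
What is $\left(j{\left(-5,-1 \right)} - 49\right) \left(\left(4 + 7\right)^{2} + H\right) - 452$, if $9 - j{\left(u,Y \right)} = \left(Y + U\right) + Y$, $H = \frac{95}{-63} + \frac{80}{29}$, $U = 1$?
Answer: $- \frac{3178844}{609} \approx -5219.8$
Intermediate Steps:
$H = \frac{2285}{1827}$ ($H = 95 \left(- \frac{1}{63}\right) + 80 \cdot \frac{1}{29} = - \frac{95}{63} + \frac{80}{29} = \frac{2285}{1827} \approx 1.2507$)
$j{\left(u,Y \right)} = 8 - 2 Y$ ($j{\left(u,Y \right)} = 9 - \left(\left(Y + 1\right) + Y\right) = 9 - \left(\left(1 + Y\right) + Y\right) = 9 - \left(1 + 2 Y\right) = 8 - 2 Y$)
$\left(j{\left(-5,-1 \right)} - 49\right) \left(\left(4 + 7\right)^{2} + H\right) - 452 = \left(\left(8 - -2\right) - 49\right) \left(\left(4 + 7\right)^{2} + \frac{2285}{1827}\right) - 452 = \left(\left(8 + 2\right) - 49\right) \left(11^{2} + \frac{2285}{1827}\right) - 452 = \left(10 - 49\right) \left(121 + \frac{2285}{1827}\right) - 452 = \left(-39\right) \frac{223352}{1827} - 452 = - \frac{2903576}{609} - 452 = - \frac{3178844}{609}$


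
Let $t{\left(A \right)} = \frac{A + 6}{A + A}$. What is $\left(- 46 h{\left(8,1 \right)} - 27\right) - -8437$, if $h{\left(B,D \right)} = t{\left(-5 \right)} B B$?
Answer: $\frac{43522}{5} \approx 8704.4$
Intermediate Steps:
$t{\left(A \right)} = \frac{6 + A}{2 A}$
$h{\left(B,D \right)} = - \frac{B^{2}}{10}$ ($h{\left(B,D \right)} = \frac{6 - 5}{2 \left(-5\right)} B B = \frac{1}{2} \left(- \frac{1}{5}\right) 1 B B = - \frac{B}{10} B = - \frac{B^{2}}{10}$)
$\left(- 46 h{\left(8,1 \right)} - 27\right) - -8437 = \left(- 46 \left(- \frac{8^{2}}{10}\right) - 27\right) - -8437 = \left(- 46 \left(\left(- \frac{1}{10}\right) 64\right) - 27\right) + 8437 = \left(\left(-46\right) \left(- \frac{32}{5}\right) - 27\right) + 8437 = \left(\frac{1472}{5} - 27\right) + 8437 = \frac{1337}{5} + 8437 = \frac{43522}{5}$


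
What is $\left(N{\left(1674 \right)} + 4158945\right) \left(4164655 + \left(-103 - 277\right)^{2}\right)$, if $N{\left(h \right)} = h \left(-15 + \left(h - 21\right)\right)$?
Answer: $29736603265635$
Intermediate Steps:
$N{\left(h \right)} = h \left(-36 + h\right)$ ($N{\left(h \right)} = h \left(-15 + \left(-21 + h\right)\right) = h \left(-36 + h\right)$)
$\left(N{\left(1674 \right)} + 4158945\right) \left(4164655 + \left(-103 - 277\right)^{2}\right) = \left(1674 \left(-36 + 1674\right) + 4158945\right) \left(4164655 + \left(-103 - 277\right)^{2}\right) = \left(1674 \cdot 1638 + 4158945\right) \left(4164655 + \left(-380\right)^{2}\right) = \left(2742012 + 4158945\right) \left(4164655 + 144400\right) = 6900957 \cdot 4309055 = 29736603265635$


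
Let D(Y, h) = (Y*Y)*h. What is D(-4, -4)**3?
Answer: -262144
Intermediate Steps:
D(Y, h) = h*Y**2 (D(Y, h) = Y**2*h = h*Y**2)
D(-4, -4)**3 = (-4*(-4)**2)**3 = (-4*16)**3 = (-64)**3 = -262144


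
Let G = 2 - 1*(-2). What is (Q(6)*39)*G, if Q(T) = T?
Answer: 936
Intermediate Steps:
G = 4 (G = 2 + 2 = 4)
(Q(6)*39)*G = (6*39)*4 = 234*4 = 936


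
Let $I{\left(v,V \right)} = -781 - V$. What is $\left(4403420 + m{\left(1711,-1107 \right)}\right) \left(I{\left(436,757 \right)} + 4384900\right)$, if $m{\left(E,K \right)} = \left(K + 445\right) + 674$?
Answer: $19301836498384$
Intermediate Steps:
$m{\left(E,K \right)} = 1119 + K$ ($m{\left(E,K \right)} = \left(445 + K\right) + 674 = 1119 + K$)
$\left(4403420 + m{\left(1711,-1107 \right)}\right) \left(I{\left(436,757 \right)} + 4384900\right) = \left(4403420 + \left(1119 - 1107\right)\right) \left(\left(-781 - 757\right) + 4384900\right) = \left(4403420 + 12\right) \left(\left(-781 - 757\right) + 4384900\right) = 4403432 \left(-1538 + 4384900\right) = 4403432 \cdot 4383362 = 19301836498384$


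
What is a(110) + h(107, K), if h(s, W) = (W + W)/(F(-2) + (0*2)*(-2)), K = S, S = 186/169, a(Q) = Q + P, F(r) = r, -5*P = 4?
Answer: 91344/845 ≈ 108.10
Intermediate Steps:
P = -4/5 (P = -1/5*4 = -4/5 ≈ -0.80000)
a(Q) = -4/5 + Q (a(Q) = Q - 4/5 = -4/5 + Q)
S = 186/169 (S = 186*(1/169) = 186/169 ≈ 1.1006)
K = 186/169 ≈ 1.1006
h(s, W) = -W (h(s, W) = (W + W)/(-2 + (0*2)*(-2)) = (2*W)/(-2 + 0*(-2)) = (2*W)/(-2 + 0) = (2*W)/(-2) = (2*W)*(-1/2) = -W)
a(110) + h(107, K) = (-4/5 + 110) - 1*186/169 = 546/5 - 186/169 = 91344/845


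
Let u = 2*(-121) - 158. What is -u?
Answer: 400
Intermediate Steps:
u = -400 (u = -242 - 158 = -400)
-u = -1*(-400) = 400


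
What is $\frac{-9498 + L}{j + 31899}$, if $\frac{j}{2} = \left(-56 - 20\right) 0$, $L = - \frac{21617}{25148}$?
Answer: $- \frac{238877321}{802196052} \approx -0.29778$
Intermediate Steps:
$L = - \frac{21617}{25148}$ ($L = \left(-21617\right) \frac{1}{25148} = - \frac{21617}{25148} \approx -0.85959$)
$j = 0$ ($j = 2 \left(-56 - 20\right) 0 = 2 \left(\left(-76\right) 0\right) = 2 \cdot 0 = 0$)
$\frac{-9498 + L}{j + 31899} = \frac{-9498 - \frac{21617}{25148}}{0 + 31899} = - \frac{238877321}{25148 \cdot 31899} = \left(- \frac{238877321}{25148}\right) \frac{1}{31899} = - \frac{238877321}{802196052}$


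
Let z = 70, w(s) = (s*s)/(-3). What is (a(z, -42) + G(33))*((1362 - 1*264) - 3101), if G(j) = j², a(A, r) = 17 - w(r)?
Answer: -3393082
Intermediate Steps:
w(s) = -s²/3 (w(s) = s²*(-⅓) = -s²/3)
a(A, r) = 17 + r²/3 (a(A, r) = 17 - (-1)*r²/3 = 17 + r²/3)
(a(z, -42) + G(33))*((1362 - 1*264) - 3101) = ((17 + (⅓)*(-42)²) + 33²)*((1362 - 1*264) - 3101) = ((17 + (⅓)*1764) + 1089)*((1362 - 264) - 3101) = ((17 + 588) + 1089)*(1098 - 3101) = (605 + 1089)*(-2003) = 1694*(-2003) = -3393082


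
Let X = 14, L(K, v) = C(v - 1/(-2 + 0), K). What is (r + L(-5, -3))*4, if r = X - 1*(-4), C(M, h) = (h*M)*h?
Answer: -178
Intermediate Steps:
C(M, h) = M*h² (C(M, h) = (M*h)*h = M*h²)
L(K, v) = K²*(½ + v) (L(K, v) = (v - 1/(-2 + 0))*K² = (v - 1/(-2))*K² = (v - 1*(-½))*K² = (v + ½)*K² = (½ + v)*K² = K²*(½ + v))
r = 18 (r = 14 - 1*(-4) = 14 + 4 = 18)
(r + L(-5, -3))*4 = (18 + (-5)²*(½ - 3))*4 = (18 + 25*(-5/2))*4 = (18 - 125/2)*4 = -89/2*4 = -178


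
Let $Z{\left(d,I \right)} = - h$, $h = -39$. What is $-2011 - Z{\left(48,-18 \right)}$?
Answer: $-2050$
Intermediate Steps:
$Z{\left(d,I \right)} = 39$ ($Z{\left(d,I \right)} = \left(-1\right) \left(-39\right) = 39$)
$-2011 - Z{\left(48,-18 \right)} = -2011 - 39 = -2050$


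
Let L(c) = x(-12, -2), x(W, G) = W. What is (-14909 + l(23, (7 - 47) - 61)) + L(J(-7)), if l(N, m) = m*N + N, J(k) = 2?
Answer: -17221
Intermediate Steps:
l(N, m) = N + N*m (l(N, m) = N*m + N = N + N*m)
L(c) = -12
(-14909 + l(23, (7 - 47) - 61)) + L(J(-7)) = (-14909 + 23*(1 + ((7 - 47) - 61))) - 12 = (-14909 + 23*(1 + (-40 - 61))) - 12 = (-14909 + 23*(1 - 101)) - 12 = (-14909 + 23*(-100)) - 12 = (-14909 - 2300) - 12 = -17209 - 12 = -17221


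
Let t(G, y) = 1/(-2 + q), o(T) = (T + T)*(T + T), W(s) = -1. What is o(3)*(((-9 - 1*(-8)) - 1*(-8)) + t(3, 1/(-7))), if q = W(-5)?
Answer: 240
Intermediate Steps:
q = -1
o(T) = 4*T² (o(T) = (2*T)*(2*T) = 4*T²)
t(G, y) = -⅓ (t(G, y) = 1/(-2 - 1) = 1/(-3) = -⅓)
o(3)*(((-9 - 1*(-8)) - 1*(-8)) + t(3, 1/(-7))) = (4*3²)*(((-9 - 1*(-8)) - 1*(-8)) - ⅓) = (4*9)*(((-9 + 8) + 8) - ⅓) = 36*((-1 + 8) - ⅓) = 36*(7 - ⅓) = 36*(20/3) = 240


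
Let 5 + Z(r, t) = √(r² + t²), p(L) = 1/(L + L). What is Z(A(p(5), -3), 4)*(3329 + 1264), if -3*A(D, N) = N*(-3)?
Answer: 0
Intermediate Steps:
p(L) = 1/(2*L)
A(D, N) = N (A(D, N) = -N*(-3)/3 = -(-1)*N = N)
Z(r, t) = -5 + √(r² + t²)
Z(A(p(5), -3), 4)*(3329 + 1264) = (-5 + √((-3)² + 4²))*(3329 + 1264) = (-5 + √(9 + 16))*4593 = (-5 + √25)*4593 = (-5 + 5)*4593 = 0*4593 = 0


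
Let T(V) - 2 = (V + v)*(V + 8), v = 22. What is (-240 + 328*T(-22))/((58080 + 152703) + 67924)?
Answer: 32/21439 ≈ 0.0014926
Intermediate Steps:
T(V) = 2 + (8 + V)*(22 + V) (T(V) = 2 + (V + 22)*(V + 8) = 2 + (22 + V)*(8 + V) = 2 + (8 + V)*(22 + V))
(-240 + 328*T(-22))/((58080 + 152703) + 67924) = (-240 + 328*(178 + (-22)**2 + 30*(-22)))/((58080 + 152703) + 67924) = (-240 + 328*(178 + 484 - 660))/(210783 + 67924) = (-240 + 328*2)/278707 = (-240 + 656)*(1/278707) = 416*(1/278707) = 32/21439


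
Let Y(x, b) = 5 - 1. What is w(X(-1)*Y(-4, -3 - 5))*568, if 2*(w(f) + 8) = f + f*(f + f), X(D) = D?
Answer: 3408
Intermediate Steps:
Y(x, b) = 4
w(f) = -8 + f² + f/2 (w(f) = -8 + (f + f*(f + f))/2 = -8 + (f + f*(2*f))/2 = -8 + (f + 2*f²)/2 = -8 + (f² + f/2) = -8 + f² + f/2)
w(X(-1)*Y(-4, -3 - 5))*568 = (-8 + (-1*4)² + (-1*4)/2)*568 = (-8 + (-4)² + (½)*(-4))*568 = (-8 + 16 - 2)*568 = 6*568 = 3408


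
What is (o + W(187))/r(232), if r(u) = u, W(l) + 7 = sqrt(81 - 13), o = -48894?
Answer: -48901/232 + sqrt(17)/116 ≈ -210.74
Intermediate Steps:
W(l) = -7 + 2*sqrt(17) (W(l) = -7 + sqrt(81 - 13) = -7 + sqrt(68) = -7 + 2*sqrt(17))
(o + W(187))/r(232) = (-48894 + (-7 + 2*sqrt(17)))/232 = (-48901 + 2*sqrt(17))*(1/232) = -48901/232 + sqrt(17)/116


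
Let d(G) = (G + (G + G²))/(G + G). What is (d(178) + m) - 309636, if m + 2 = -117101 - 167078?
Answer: -593727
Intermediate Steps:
m = -284181 (m = -2 + (-117101 - 167078) = -2 - 284179 = -284181)
d(G) = (G² + 2*G)/(2*G) (d(G) = (G² + 2*G)/((2*G)) = (G² + 2*G)*(1/(2*G)) = (G² + 2*G)/(2*G))
(d(178) + m) - 309636 = ((1 + (½)*178) - 284181) - 309636 = ((1 + 89) - 284181) - 309636 = (90 - 284181) - 309636 = -284091 - 309636 = -593727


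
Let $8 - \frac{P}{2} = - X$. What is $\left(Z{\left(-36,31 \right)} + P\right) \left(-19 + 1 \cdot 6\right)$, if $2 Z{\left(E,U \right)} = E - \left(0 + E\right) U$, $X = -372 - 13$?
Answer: $2782$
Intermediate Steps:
$X = -385$
$P = -754$ ($P = 16 - 2 \left(\left(-1\right) \left(-385\right)\right) = 16 - 770 = -754$)
$Z{\left(E,U \right)} = \frac{E}{2} - \frac{E U}{2}$ ($Z{\left(E,U \right)} = \frac{E - \left(0 + E\right) U}{2} = \frac{E - E U}{2} = \frac{E}{2} - \frac{E U}{2}$)
$\left(Z{\left(-36,31 \right)} + P\right) \left(-19 + 1 \cdot 6\right) = \left(\frac{1}{2} \left(-36\right) \left(1 - 31\right) - 754\right) \left(-19 + 1 \cdot 6\right) = \left(\frac{1}{2} \left(-36\right) \left(1 - 31\right) - 754\right) \left(-19 + 6\right) = \left(\frac{1}{2} \left(-36\right) \left(-30\right) - 754\right) \left(-13\right) = \left(540 - 754\right) \left(-13\right) = \left(-214\right) \left(-13\right) = 2782$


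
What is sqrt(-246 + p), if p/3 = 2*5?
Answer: 6*I*sqrt(6) ≈ 14.697*I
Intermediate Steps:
p = 30 (p = 3*(2*5) = 3*10 = 30)
sqrt(-246 + p) = sqrt(-246 + 30) = sqrt(-216) = 6*I*sqrt(6)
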